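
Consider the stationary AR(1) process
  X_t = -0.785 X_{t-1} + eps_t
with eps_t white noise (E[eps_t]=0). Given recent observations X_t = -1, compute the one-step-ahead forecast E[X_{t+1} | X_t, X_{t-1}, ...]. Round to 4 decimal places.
E[X_{t+1} \mid \mathcal F_t] = 0.7850

For an AR(p) model X_t = c + sum_i phi_i X_{t-i} + eps_t, the
one-step-ahead conditional mean is
  E[X_{t+1} | X_t, ...] = c + sum_i phi_i X_{t+1-i}.
Substitute known values:
  E[X_{t+1} | ...] = (-0.785) * (-1)
                   = 0.7850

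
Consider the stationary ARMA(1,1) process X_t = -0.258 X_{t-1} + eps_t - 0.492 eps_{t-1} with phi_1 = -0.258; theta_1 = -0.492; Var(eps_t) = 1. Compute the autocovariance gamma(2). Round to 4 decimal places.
\gamma(2) = 0.2336

Multiply the model equation by X_{t-k} and take expectations. With theta_0 = psi_0 = 1 and psi_j the MA(infinity) weights, this gives
  gamma(k) - sum_i phi_i gamma(k-i) = c_k,
  c_k = sigma^2 * sum_{j=k..q} theta_j psi_{j-k}   (c_k = 0 for k > q),
using gamma(-m) = gamma(m).
psi-weights needed (psi_j = theta_j + sum_i phi_i psi_{j-i}):
  psi_1 = theta_1 + phi_1 = -0.492 + (-0.258) = -0.75
Right-hand sides:
  c_0 = sigma^2 (1 + theta_1 psi_1) = 1 * (1 + (-0.492)(-0.75)) = 1 * 1.369 = 1.369
  c_1 = sigma^2 theta_1 = 1 * (-0.492) = -0.492
  c_2 = 0
Equations for k = 0 and k = 1 (AR order 1):
  gamma(0) = phi_1 gamma(1) + c_0
  gamma(1) = phi_1 gamma(0) + c_1
Substituting the second into the first: gamma(0) (1 - phi_1^2) = c_0 + phi_1 c_1, so
  gamma(0) = (c_0 + phi_1 c_1) / (1 - phi_1^2) = (1.369 + (-0.258)(-0.492)) / (1 - (-0.258)^2) = 1.495936 / 0.933436 = 1.602612.
  gamma(1) = phi_1 gamma(0) + c_1 = (-0.258)(1.602612) + (-0.492) = -0.905474.
For k = 2 (> q): gamma(2) = phi_1 gamma(1) = (-0.258)(-0.905474) = 0.233612.
Therefore gamma(2) = 0.2336 (to 4 decimal places).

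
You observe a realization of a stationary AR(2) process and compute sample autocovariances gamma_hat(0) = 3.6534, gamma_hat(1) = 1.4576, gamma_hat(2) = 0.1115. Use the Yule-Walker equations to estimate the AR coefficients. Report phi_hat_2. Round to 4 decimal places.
\hat\phi_{2} = -0.1530

The Yule-Walker equations for an AR(p) process read, in matrix form,
  Gamma_p phi = r_p,   with   (Gamma_p)_{ij} = gamma(|i - j|),
                       (r_p)_i = gamma(i),   i,j = 1..p.
Substitute the sample gammas (Toeplitz matrix and right-hand side of size 2):
  Gamma_p = [[3.6534, 1.4576], [1.4576, 3.6534]]
  r_p     = [1.4576, 0.1115]
Written out:
  3.6534 phi_1 + 1.4576 phi_2 = 1.4576
  1.4576 phi_1 + 3.6534 phi_2 = 0.1115
Solve by Cramer's rule:
  det = gamma(0)^2 - gamma(1)^2 = (3.6534)^2 - (1.4576)^2 = 13.34733156 - 2.12459776 = 11.2227338
  phi_hat_1 = [gamma(1) gamma(0) - gamma(1) gamma(2)] / det = [(1.4576)(3.6534) - (1.4576)(0.1115)] / 11.2227338 = 5.16267344 / 11.2227338 = 0.46
  phi_hat_2 = [gamma(0) gamma(2) - gamma(1)^2] / det = [(3.6534)(0.1115) - (1.4576)^2] / 11.2227338 = -1.71724366 / 11.2227338 = -0.153
So phi_hat = [0.4600, -0.1530].
Therefore phi_hat_2 = -0.1530.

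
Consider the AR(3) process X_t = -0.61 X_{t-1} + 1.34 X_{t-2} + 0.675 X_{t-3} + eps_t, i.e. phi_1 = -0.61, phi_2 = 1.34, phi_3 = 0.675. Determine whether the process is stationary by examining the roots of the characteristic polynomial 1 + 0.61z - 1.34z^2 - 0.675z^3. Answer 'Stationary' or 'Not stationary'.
\text{Not stationary}

The AR(p) characteristic polynomial is P(z) = 1 + 0.61z - 1.34z^2 - 0.675z^3.
Stationarity requires all roots to lie outside the unit circle, i.e. |z| > 1 for every root.
Degree 3: look for a simple real root z0 first, then factor out (1 - z/z0) and solve the remaining quadratic.
Testing z0 = -0.8: P(-0.8) = 1 + (0.61)(-0.8) + (-1.34)(-0.8)^2 + (-0.675)(-0.8)^3
  = 1 + (-0.488) + (-0.8576) + (0.3456) = 0.  So z_0 = -0.8 is a root, |z_0| = 0.8.
Divide out the factor (1 + 1.25 z) = (1 - z/z0) (since 1/z0 = -1.25):
  P(z) = (1 + 1.25 z)(1 + (-0.64) z + (-0.54) z^2)
  [check: z-coef -0.64 - (-1.25) = 0.61; z^2-coef -0.54 - (-1.25)(-0.64) = -1.34; z^3-coef -(-1.25)(-0.54) = -0.675.]
Remaining roots from the quadratic factor 1 + (-0.64) z + (-0.54) z^2:
  Set 1 + (-0.64) z + (-0.54) z^2 = 0, i.e. a z^2 + b z + c = 0 with a = -0.54, b = -0.64, c = 1.
  Discriminant D = b^2 - 4ac = (-0.64)^2 - 4*(-0.54)*1 = 0.4096 - (-2.16) = 2.5696.
  D >= 0, so the roots are real: z = (-b +/- sqrt(D)) / (2a) = (0.64 +/- 1.602997) / (-1.08).
    z_1 = (0.64 + 1.602997) / (-1.08) = -2.0768,   |z_1| = 2.0768.
    z_2 = (0.64 - 1.602997) / (-1.08) = 0.8917,   |z_2| = 0.8917.
Moduli of all roots: 0.8000, 2.0768, 0.8917.
All moduli strictly greater than 1? No.
Verdict: Not stationary.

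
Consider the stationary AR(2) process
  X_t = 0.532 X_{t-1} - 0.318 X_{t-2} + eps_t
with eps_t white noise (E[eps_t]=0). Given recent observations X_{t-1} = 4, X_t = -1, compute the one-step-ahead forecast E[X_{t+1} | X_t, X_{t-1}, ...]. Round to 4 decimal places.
E[X_{t+1} \mid \mathcal F_t] = -1.8040

For an AR(p) model X_t = c + sum_i phi_i X_{t-i} + eps_t, the
one-step-ahead conditional mean is
  E[X_{t+1} | X_t, ...] = c + sum_i phi_i X_{t+1-i}.
Substitute known values:
  E[X_{t+1} | ...] = (0.532) * (-1) + (-0.318) * (4)
                   = -1.8040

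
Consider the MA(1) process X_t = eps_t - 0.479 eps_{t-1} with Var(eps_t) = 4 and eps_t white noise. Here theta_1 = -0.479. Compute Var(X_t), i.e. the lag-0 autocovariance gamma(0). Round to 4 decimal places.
\gamma(0) = 4.9178

For an MA(q) process X_t = eps_t + sum_i theta_i eps_{t-i} with
Var(eps_t) = sigma^2, the variance is
  gamma(0) = sigma^2 * (1 + sum_i theta_i^2).
  sum_i theta_i^2 = (-0.479)^2 = 0.229441.
  gamma(0) = 4 * (1 + 0.229441) = 4 * 1.229441 = 4.917764, which rounds to 4.9178.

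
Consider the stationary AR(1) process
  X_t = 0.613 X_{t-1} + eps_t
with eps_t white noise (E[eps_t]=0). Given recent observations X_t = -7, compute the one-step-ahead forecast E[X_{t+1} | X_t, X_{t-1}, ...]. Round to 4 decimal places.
E[X_{t+1} \mid \mathcal F_t] = -4.2910

For an AR(p) model X_t = c + sum_i phi_i X_{t-i} + eps_t, the
one-step-ahead conditional mean is
  E[X_{t+1} | X_t, ...] = c + sum_i phi_i X_{t+1-i}.
Substitute known values:
  E[X_{t+1} | ...] = (0.613) * (-7)
                   = -4.2910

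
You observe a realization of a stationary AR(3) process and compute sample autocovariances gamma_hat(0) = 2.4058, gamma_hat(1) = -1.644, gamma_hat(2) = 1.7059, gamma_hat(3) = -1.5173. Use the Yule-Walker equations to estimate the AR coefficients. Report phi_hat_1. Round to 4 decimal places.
\hat\phi_{1} = -0.3130

The Yule-Walker equations for an AR(p) process read, in matrix form,
  Gamma_p phi = r_p,   with   (Gamma_p)_{ij} = gamma(|i - j|),
                       (r_p)_i = gamma(i),   i,j = 1..p.
Substitute the sample gammas (Toeplitz matrix and right-hand side of size 3):
  Gamma_p = [[2.4058, -1.644, 1.7059], [-1.644, 2.4058, -1.644], [1.7059, -1.644, 2.4058]]
  r_p     = [-1.644, 1.7059, -1.5173]
Written out (R1..R3):
  (R1) 2.4058 phi_1 - 1.644 phi_2 + 1.7059 phi_3 = -1.644
  (R2) -1.644 phi_1 + 2.4058 phi_2 - 1.644 phi_3 = 1.7059
  (R3) 1.7059 phi_1 - 1.644 phi_2 + 2.4058 phi_3 = -1.5173
Gaussian elimination:
  R2 <- R2 - (-1.644/2.4058) R1 = R2 - (-0.683349) R1:  1.282375 phi_2 - 0.478276 phi_3 = 0.582475
  R3 <- R3 - (1.7059/2.4058) R1 = R3 - (0.709078) R1:  -0.478276 phi_2 + 1.196184 phi_3 = -0.351576
  R3 <- R3 - (-0.478276/1.282375) R2 = R3 - (-0.372961) R2:  1.017806 phi_3 = -0.134335
Back-substitution:
  phi_hat_3 = -0.134335 / 1.017806 = -0.131985
  phi_hat_2 = (0.582475 - (-0.478276)(-0.131985)) / 1.282375 = 0.40499
  phi_hat_1 = (-1.644 - (-1.644)(0.40499) - (1.7059)(-0.131985)) / 2.4058 = -0.313011
So phi_hat = [-0.3130, 0.4050, -0.1320].
Therefore phi_hat_1 = -0.3130.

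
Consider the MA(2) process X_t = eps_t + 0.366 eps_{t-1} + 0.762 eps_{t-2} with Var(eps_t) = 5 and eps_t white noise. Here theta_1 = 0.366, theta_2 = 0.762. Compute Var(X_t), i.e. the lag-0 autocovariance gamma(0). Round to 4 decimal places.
\gamma(0) = 8.5730

For an MA(q) process X_t = eps_t + sum_i theta_i eps_{t-i} with
Var(eps_t) = sigma^2, the variance is
  gamma(0) = sigma^2 * (1 + sum_i theta_i^2).
  sum_i theta_i^2 = (0.366)^2 + (0.762)^2 = 0.133956 + 0.580644 = 0.7146.
  gamma(0) = 5 * (1 + 0.7146) = 5 * 1.7146 = 8.573, which rounds to 8.5730.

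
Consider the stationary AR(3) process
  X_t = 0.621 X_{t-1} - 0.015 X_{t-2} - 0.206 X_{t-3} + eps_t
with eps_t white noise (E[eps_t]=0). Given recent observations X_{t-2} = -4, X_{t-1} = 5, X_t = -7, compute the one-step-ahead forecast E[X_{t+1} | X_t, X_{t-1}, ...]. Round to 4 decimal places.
E[X_{t+1} \mid \mathcal F_t] = -3.5980

For an AR(p) model X_t = c + sum_i phi_i X_{t-i} + eps_t, the
one-step-ahead conditional mean is
  E[X_{t+1} | X_t, ...] = c + sum_i phi_i X_{t+1-i}.
Substitute known values:
  E[X_{t+1} | ...] = (0.621) * (-7) + (-0.015) * (5) + (-0.206) * (-4)
                   = -3.5980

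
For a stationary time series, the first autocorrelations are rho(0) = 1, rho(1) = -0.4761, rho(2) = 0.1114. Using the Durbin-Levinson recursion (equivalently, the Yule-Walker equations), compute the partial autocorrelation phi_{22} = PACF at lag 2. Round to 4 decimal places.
\phi_{22} = -0.1491

The PACF at lag k is phi_{kk}, the last component of the solution
to the Yule-Walker system G_k phi = r_k where
  (G_k)_{ij} = rho(|i - j|), (r_k)_i = rho(i), i,j = 1..k.
Equivalently, Durbin-Levinson gives phi_{kk} iteratively:
  phi_{11} = rho(1)
  phi_{kk} = [rho(k) - sum_{j=1..k-1} phi_{k-1,j} rho(k-j)]
            / [1 - sum_{j=1..k-1} phi_{k-1,j} rho(j)],
  phi_{k,j} = phi_{k-1,j} - phi_{kk} phi_{k-1,k-j},  j = 1..k-1.
Step k = 1:
  phi_11 = rho(1) = -0.4761.
Step k = 2:
  phi_22 = [rho(2) - phi_11 rho(1)] / [1 - phi_11 rho(1)] = [0.1114 - (-0.4761)(-0.4761)] / [1 - (-0.4761)(-0.4761)]
         = -0.11527121 / 0.77332879 = -0.1491.
Therefore phi_{22} = -0.1491.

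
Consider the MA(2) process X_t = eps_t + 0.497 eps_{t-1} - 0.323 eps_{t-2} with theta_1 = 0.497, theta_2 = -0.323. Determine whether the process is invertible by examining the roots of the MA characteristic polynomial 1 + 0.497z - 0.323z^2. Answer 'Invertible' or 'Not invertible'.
\text{Invertible}

The MA(q) characteristic polynomial is P(z) = 1 + 0.497z - 0.323z^2.
Invertibility requires all roots to lie outside the unit circle, i.e. |z| > 1 for every root.
Set 1 + (0.497) z + (-0.323) z^2 = 0, i.e. a z^2 + b z + c = 0 with a = -0.323, b = 0.497, c = 1.
Discriminant D = b^2 - 4ac = (0.497)^2 - 4*(-0.323)*1 = 0.247009 - (-1.292) = 1.539009.
D >= 0, so the roots are real: z = (-b +/- sqrt(D)) / (2a) = (-0.497 +/- 1.240568) / (-0.646).
  z_1 = (-0.497 + 1.240568) / (-0.646) = -1.151,   |z_1| = 1.151.
  z_2 = (-0.497 - 1.240568) / (-0.646) = 2.6897,   |z_2| = 2.6897.
Moduli of all roots: 1.1510, 2.6897.
All moduli strictly greater than 1? Yes.
Verdict: Invertible.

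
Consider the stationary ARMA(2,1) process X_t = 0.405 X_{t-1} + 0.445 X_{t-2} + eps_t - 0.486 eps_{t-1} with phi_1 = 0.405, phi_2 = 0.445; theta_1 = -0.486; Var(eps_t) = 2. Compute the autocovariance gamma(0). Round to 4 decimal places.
\gamma(0) = 2.8107

Multiply the model equation by X_{t-k} and take expectations. With theta_0 = psi_0 = 1 and psi_j the MA(infinity) weights, this gives
  gamma(k) - sum_i phi_i gamma(k-i) = c_k,
  c_k = sigma^2 * sum_{j=k..q} theta_j psi_{j-k}   (c_k = 0 for k > q),
using gamma(-m) = gamma(m).
psi-weights needed (psi_j = theta_j + sum_i phi_i psi_{j-i}):
  psi_1 = theta_1 + phi_1 = -0.486 + (0.405) = -0.081
Right-hand sides:
  c_0 = sigma^2 (1 + theta_1 psi_1) = 2 * (1 + (-0.486)(-0.081)) = 2 * 1.039366 = 2.078732
  c_1 = sigma^2 theta_1 = 2 * (-0.486) = -0.972
  c_2 = 0
Equations for k = 0, 1, 2 (AR order 2, c_2 = 0):
  (E0) gamma(0) = phi_1 gamma(1) + phi_2 gamma(2) + c_0
  (E1) gamma(1) = phi_1 gamma(0) + phi_2 gamma(1) + c_1
  (E2) gamma(2) = phi_1 gamma(1) + phi_2 gamma(0)
From (E1): gamma(1) = A gamma(0) + B with
  A = phi_1 / (1 - phi_2) = 0.405 / 0.555 = 0.72973,   B = c_1 / (1 - phi_2) = -0.972 / 0.555 = -1.751351.
Insert (E2) into (E0): gamma(0) (1 - phi_2^2) = phi_1 (1 + phi_2) gamma(1) + c_0.
  phi_1 (1 + phi_2) = (0.405)(1.445) = 0.585225,   1 - phi_2^2 = 0.801975.
Replace gamma(1) by A gamma(0) + B and collect gamma(0):
  gamma(0) [0.801975 - (0.585225)(0.72973)] = (0.585225)(-1.751351) + 2.078732
  gamma(0) * 0.374919 = 1.053797
  gamma(0) = 1.053797 / 0.374919 = 2.810734.
Therefore gamma(0) = 2.8107 (to 4 decimal places).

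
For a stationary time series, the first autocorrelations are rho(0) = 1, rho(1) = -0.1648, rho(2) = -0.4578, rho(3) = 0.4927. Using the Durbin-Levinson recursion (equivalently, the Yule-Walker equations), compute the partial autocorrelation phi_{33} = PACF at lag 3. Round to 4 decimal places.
\phi_{33} = 0.4069

The PACF at lag k is phi_{kk}, the last component of the solution
to the Yule-Walker system G_k phi = r_k where
  (G_k)_{ij} = rho(|i - j|), (r_k)_i = rho(i), i,j = 1..k.
Equivalently, Durbin-Levinson gives phi_{kk} iteratively:
  phi_{11} = rho(1)
  phi_{kk} = [rho(k) - sum_{j=1..k-1} phi_{k-1,j} rho(k-j)]
            / [1 - sum_{j=1..k-1} phi_{k-1,j} rho(j)],
  phi_{k,j} = phi_{k-1,j} - phi_{kk} phi_{k-1,k-j},  j = 1..k-1.
Step k = 1:
  phi_11 = rho(1) = -0.1648.
Step k = 2:
  phi_22 = [rho(2) - phi_11 rho(1)] / [1 - phi_11 rho(1)] = [-0.4578 - (-0.1648)(-0.1648)] / [1 - (-0.1648)(-0.1648)]
         = -0.48495904 / 0.97284096 = -0.498498.
  Update: phi_21 = phi_11 - phi_22 phi_11 = -0.1648 - (-0.498498)(-0.1648) = -0.246952.
Step k = 3:
  phi_33 = [rho(3) - phi_21 rho(2) - phi_22 rho(1)] / [1 - phi_21 rho(1) - phi_22 rho(2)]
    numerator   = 0.4927 - (-0.246952)(-0.4578) - (-0.498498)(-0.1648) = 0.29749275
    denominator = 1 - (-0.246952)(-0.1648) - (-0.498498)(-0.4578) = 0.73108996
  phi_33 = 0.29749275 / 0.73108996 = 0.4069.
Therefore phi_{33} = 0.4069.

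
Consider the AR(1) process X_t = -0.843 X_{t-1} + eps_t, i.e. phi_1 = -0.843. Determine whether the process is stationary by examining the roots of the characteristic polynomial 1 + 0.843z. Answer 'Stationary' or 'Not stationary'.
\text{Stationary}

The AR(p) characteristic polynomial is P(z) = 1 + 0.843z.
Stationarity requires all roots to lie outside the unit circle, i.e. |z| > 1 for every root.
This is linear in z: 1 + (0.843) z = 0  =>  z = -1/(0.843) = -1.18624,  |z| = 1.18624.
Moduli of all roots: 1.1862.
All moduli strictly greater than 1? Yes.
Verdict: Stationary.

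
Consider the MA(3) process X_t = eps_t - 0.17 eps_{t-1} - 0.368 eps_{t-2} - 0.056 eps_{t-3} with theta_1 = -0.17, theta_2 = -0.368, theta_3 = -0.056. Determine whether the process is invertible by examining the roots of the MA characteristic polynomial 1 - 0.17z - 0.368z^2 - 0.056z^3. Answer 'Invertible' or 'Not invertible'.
\text{Invertible}

The MA(q) characteristic polynomial is P(z) = 1 - 0.17z - 0.368z^2 - 0.056z^3.
Invertibility requires all roots to lie outside the unit circle, i.e. |z| > 1 for every root.
Degree 3: look for a simple real root z0 first, then factor out (1 - z/z0) and solve the remaining quadratic.
Testing z0 = -2.5: P(-2.5) = 1 + (-0.17)(-2.5) + (-0.368)(-2.5)^2 + (-0.056)(-2.5)^3
  = 1 + (0.425) + (-2.3) + (0.875) = 0.  So z_0 = -2.5 is a root, |z_0| = 2.5.
Divide out the factor (1 + 0.4 z) = (1 - z/z0) (since 1/z0 = -0.4):
  P(z) = (1 + 0.4 z)(1 + (-0.57) z + (-0.14) z^2)
  [check: z-coef -0.57 - (-0.4) = -0.17; z^2-coef -0.14 - (-0.4)(-0.57) = -0.368; z^3-coef -(-0.4)(-0.14) = -0.056.]
Remaining roots from the quadratic factor 1 + (-0.57) z + (-0.14) z^2:
  Set 1 + (-0.57) z + (-0.14) z^2 = 0, i.e. a z^2 + b z + c = 0 with a = -0.14, b = -0.57, c = 1.
  Discriminant D = b^2 - 4ac = (-0.57)^2 - 4*(-0.14)*1 = 0.3249 - (-0.56) = 0.8849.
  D >= 0, so the roots are real: z = (-b +/- sqrt(D)) / (2a) = (0.57 +/- 0.940691) / (-0.28).
    z_1 = (0.57 + 0.940691) / (-0.28) = -5.3953,   |z_1| = 5.3953.
    z_2 = (0.57 - 0.940691) / (-0.28) = 1.3239,   |z_2| = 1.3239.
Moduli of all roots: 2.5000, 5.3953, 1.3239.
All moduli strictly greater than 1? Yes.
Verdict: Invertible.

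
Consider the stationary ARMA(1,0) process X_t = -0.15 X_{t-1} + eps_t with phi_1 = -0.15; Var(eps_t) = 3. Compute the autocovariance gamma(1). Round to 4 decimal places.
\gamma(1) = -0.4604

Multiply the model equation by X_{t-k} and take expectations. With theta_0 = psi_0 = 1 and psi_j the MA(infinity) weights, this gives
  gamma(k) - sum_i phi_i gamma(k-i) = c_k,
  c_k = sigma^2 * sum_{j=k..q} theta_j psi_{j-k}   (c_k = 0 for k > q),
using gamma(-m) = gamma(m).
Pure AR (q = 0): c_0 = sigma^2 = 3, c_k = 0 for k >= 1.
Equations for k = 0 and k = 1 (AR order 1):
  gamma(0) = phi_1 gamma(1) + c_0
  gamma(1) = phi_1 gamma(0) + c_1
Substituting the second into the first: gamma(0) (1 - phi_1^2) = c_0 + phi_1 c_1, so
  gamma(0) = c_0 / (1 - phi_1^2) = 3 / (1 - (-0.15)^2) = 3 / 0.9775 = 3.069054.
  gamma(1) = phi_1 gamma(0) = (-0.15)(3.069054) = -0.460358.
Therefore gamma(1) = -0.4604 (to 4 decimal places).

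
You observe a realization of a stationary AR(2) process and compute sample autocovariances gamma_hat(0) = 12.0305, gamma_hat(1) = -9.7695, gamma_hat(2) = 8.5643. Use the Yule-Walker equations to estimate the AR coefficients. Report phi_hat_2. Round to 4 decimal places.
\hat\phi_{2} = 0.1540

The Yule-Walker equations for an AR(p) process read, in matrix form,
  Gamma_p phi = r_p,   with   (Gamma_p)_{ij} = gamma(|i - j|),
                       (r_p)_i = gamma(i),   i,j = 1..p.
Substitute the sample gammas (Toeplitz matrix and right-hand side of size 2):
  Gamma_p = [[12.0305, -9.7695], [-9.7695, 12.0305]]
  r_p     = [-9.7695, 8.5643]
Written out:
  12.0305 phi_1 - 9.7695 phi_2 = -9.7695
  -9.7695 phi_1 + 12.0305 phi_2 = 8.5643
Solve by Cramer's rule:
  det = gamma(0)^2 - gamma(1)^2 = (12.0305)^2 - (-9.7695)^2 = 144.73293025 - 95.44313025 = 49.2898
  phi_hat_1 = [gamma(1) gamma(0) - gamma(1) gamma(2)] / det = [(-9.7695)(12.0305) - (-9.7695)(8.5643)] / 49.2898 = -33.8630409 / 49.2898 = -0.687
  phi_hat_2 = [gamma(0) gamma(2) - gamma(1)^2] / det = [(12.0305)(8.5643) - (-9.7695)^2] / 49.2898 = 7.5896809 / 49.2898 = 0.154
So phi_hat = [-0.6870, 0.1540].
Therefore phi_hat_2 = 0.1540.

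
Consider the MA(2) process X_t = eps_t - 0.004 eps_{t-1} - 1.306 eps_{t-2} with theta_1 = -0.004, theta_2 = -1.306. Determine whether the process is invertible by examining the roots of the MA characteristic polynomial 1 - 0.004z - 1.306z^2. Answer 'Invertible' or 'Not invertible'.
\text{Not invertible}

The MA(q) characteristic polynomial is P(z) = 1 - 0.004z - 1.306z^2.
Invertibility requires all roots to lie outside the unit circle, i.e. |z| > 1 for every root.
Set 1 + (-0.004) z + (-1.306) z^2 = 0, i.e. a z^2 + b z + c = 0 with a = -1.306, b = -0.004, c = 1.
Discriminant D = b^2 - 4ac = (-0.004)^2 - 4*(-1.306)*1 = 0.000016 - (-5.224) = 5.224016.
D >= 0, so the roots are real: z = (-b +/- sqrt(D)) / (2a) = (0.004 +/- 2.285611) / (-2.612).
  z_1 = (0.004 + 2.285611) / (-2.612) = -0.8766,   |z_1| = 0.8766.
  z_2 = (0.004 - 2.285611) / (-2.612) = 0.8735,   |z_2| = 0.8735.
Moduli of all roots: 0.8766, 0.8735.
All moduli strictly greater than 1? No.
Verdict: Not invertible.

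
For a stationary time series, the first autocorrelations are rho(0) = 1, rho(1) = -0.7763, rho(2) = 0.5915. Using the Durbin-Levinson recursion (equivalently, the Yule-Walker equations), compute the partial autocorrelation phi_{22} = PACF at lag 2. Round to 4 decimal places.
\phi_{22} = -0.0280

The PACF at lag k is phi_{kk}, the last component of the solution
to the Yule-Walker system G_k phi = r_k where
  (G_k)_{ij} = rho(|i - j|), (r_k)_i = rho(i), i,j = 1..k.
Equivalently, Durbin-Levinson gives phi_{kk} iteratively:
  phi_{11} = rho(1)
  phi_{kk} = [rho(k) - sum_{j=1..k-1} phi_{k-1,j} rho(k-j)]
            / [1 - sum_{j=1..k-1} phi_{k-1,j} rho(j)],
  phi_{k,j} = phi_{k-1,j} - phi_{kk} phi_{k-1,k-j},  j = 1..k-1.
Step k = 1:
  phi_11 = rho(1) = -0.7763.
Step k = 2:
  phi_22 = [rho(2) - phi_11 rho(1)] / [1 - phi_11 rho(1)] = [0.5915 - (-0.7763)(-0.7763)] / [1 - (-0.7763)(-0.7763)]
         = -0.01114169 / 0.39735831 = -0.028.
Therefore phi_{22} = -0.0280.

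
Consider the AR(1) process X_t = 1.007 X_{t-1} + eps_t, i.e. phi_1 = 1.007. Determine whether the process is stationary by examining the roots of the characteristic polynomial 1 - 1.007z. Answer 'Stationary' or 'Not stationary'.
\text{Not stationary}

The AR(p) characteristic polynomial is P(z) = 1 - 1.007z.
Stationarity requires all roots to lie outside the unit circle, i.e. |z| > 1 for every root.
This is linear in z: 1 + (-1.007) z = 0  =>  z = -1/(-1.007) = 0.993049,  |z| = 0.993049.
Moduli of all roots: 0.9930.
All moduli strictly greater than 1? No.
Verdict: Not stationary.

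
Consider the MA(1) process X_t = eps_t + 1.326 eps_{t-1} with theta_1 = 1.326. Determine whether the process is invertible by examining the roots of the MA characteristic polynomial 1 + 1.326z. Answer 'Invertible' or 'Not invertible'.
\text{Not invertible}

The MA(q) characteristic polynomial is P(z) = 1 + 1.326z.
Invertibility requires all roots to lie outside the unit circle, i.e. |z| > 1 for every root.
This is linear in z: 1 + (1.326) z = 0  =>  z = -1/(1.326) = -0.754148,  |z| = 0.754148.
Moduli of all roots: 0.7541.
All moduli strictly greater than 1? No.
Verdict: Not invertible.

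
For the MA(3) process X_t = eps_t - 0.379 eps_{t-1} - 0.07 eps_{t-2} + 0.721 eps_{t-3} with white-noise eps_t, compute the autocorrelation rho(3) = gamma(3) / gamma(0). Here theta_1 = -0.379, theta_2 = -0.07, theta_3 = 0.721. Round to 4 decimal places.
\rho(3) = 0.4322

For an MA(q) process with theta_0 = 1, the autocovariance is
  gamma(k) = sigma^2 * sum_{i=0..q-k} theta_i * theta_{i+k},
and rho(k) = gamma(k) / gamma(0). Sigma^2 cancels.
  numerator   = (1)*(0.721) = 0.721.
  denominator = (1)^2 + (-0.379)^2 + (-0.07)^2 + (0.721)^2 = 1.668382.
  rho(3) = 0.721 / 1.668382 = 0.4322.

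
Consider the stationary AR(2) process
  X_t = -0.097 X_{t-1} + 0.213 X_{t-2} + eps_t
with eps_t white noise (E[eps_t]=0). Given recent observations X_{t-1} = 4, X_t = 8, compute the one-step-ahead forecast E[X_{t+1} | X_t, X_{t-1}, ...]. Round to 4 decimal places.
E[X_{t+1} \mid \mathcal F_t] = 0.0760

For an AR(p) model X_t = c + sum_i phi_i X_{t-i} + eps_t, the
one-step-ahead conditional mean is
  E[X_{t+1} | X_t, ...] = c + sum_i phi_i X_{t+1-i}.
Substitute known values:
  E[X_{t+1} | ...] = (-0.097) * (8) + (0.213) * (4)
                   = 0.0760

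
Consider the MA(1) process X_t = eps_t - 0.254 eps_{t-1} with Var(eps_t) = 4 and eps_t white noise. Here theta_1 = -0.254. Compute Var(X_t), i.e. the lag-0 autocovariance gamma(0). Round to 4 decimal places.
\gamma(0) = 4.2581

For an MA(q) process X_t = eps_t + sum_i theta_i eps_{t-i} with
Var(eps_t) = sigma^2, the variance is
  gamma(0) = sigma^2 * (1 + sum_i theta_i^2).
  sum_i theta_i^2 = (-0.254)^2 = 0.064516.
  gamma(0) = 4 * (1 + 0.064516) = 4 * 1.064516 = 4.258064, which rounds to 4.2581.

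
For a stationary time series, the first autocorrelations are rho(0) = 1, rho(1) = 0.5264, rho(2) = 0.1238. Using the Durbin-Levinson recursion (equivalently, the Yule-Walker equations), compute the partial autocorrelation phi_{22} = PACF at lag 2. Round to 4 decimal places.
\phi_{22} = -0.2121

The PACF at lag k is phi_{kk}, the last component of the solution
to the Yule-Walker system G_k phi = r_k where
  (G_k)_{ij} = rho(|i - j|), (r_k)_i = rho(i), i,j = 1..k.
Equivalently, Durbin-Levinson gives phi_{kk} iteratively:
  phi_{11} = rho(1)
  phi_{kk} = [rho(k) - sum_{j=1..k-1} phi_{k-1,j} rho(k-j)]
            / [1 - sum_{j=1..k-1} phi_{k-1,j} rho(j)],
  phi_{k,j} = phi_{k-1,j} - phi_{kk} phi_{k-1,k-j},  j = 1..k-1.
Step k = 1:
  phi_11 = rho(1) = 0.5264.
Step k = 2:
  phi_22 = [rho(2) - phi_11 rho(1)] / [1 - phi_11 rho(1)] = [0.1238 - (0.5264)(0.5264)] / [1 - (0.5264)(0.5264)]
         = -0.15329696 / 0.72290304 = -0.2121.
Therefore phi_{22} = -0.2121.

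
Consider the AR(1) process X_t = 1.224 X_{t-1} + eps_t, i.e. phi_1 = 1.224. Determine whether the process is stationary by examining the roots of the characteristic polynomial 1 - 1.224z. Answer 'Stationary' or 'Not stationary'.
\text{Not stationary}

The AR(p) characteristic polynomial is P(z) = 1 - 1.224z.
Stationarity requires all roots to lie outside the unit circle, i.e. |z| > 1 for every root.
This is linear in z: 1 + (-1.224) z = 0  =>  z = -1/(-1.224) = 0.816993,  |z| = 0.816993.
Moduli of all roots: 0.8170.
All moduli strictly greater than 1? No.
Verdict: Not stationary.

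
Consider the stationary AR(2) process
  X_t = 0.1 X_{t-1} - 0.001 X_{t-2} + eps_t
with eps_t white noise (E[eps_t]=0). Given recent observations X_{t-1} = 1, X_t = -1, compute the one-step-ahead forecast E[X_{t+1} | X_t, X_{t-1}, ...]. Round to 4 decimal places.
E[X_{t+1} \mid \mathcal F_t] = -0.1010

For an AR(p) model X_t = c + sum_i phi_i X_{t-i} + eps_t, the
one-step-ahead conditional mean is
  E[X_{t+1} | X_t, ...] = c + sum_i phi_i X_{t+1-i}.
Substitute known values:
  E[X_{t+1} | ...] = (0.1) * (-1) + (-0.001) * (1)
                   = -0.1010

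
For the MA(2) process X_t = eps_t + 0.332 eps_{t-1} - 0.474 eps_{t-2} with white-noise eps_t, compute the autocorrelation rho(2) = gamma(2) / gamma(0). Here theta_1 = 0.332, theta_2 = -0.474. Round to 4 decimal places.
\rho(2) = -0.3551

For an MA(q) process with theta_0 = 1, the autocovariance is
  gamma(k) = sigma^2 * sum_{i=0..q-k} theta_i * theta_{i+k},
and rho(k) = gamma(k) / gamma(0). Sigma^2 cancels.
  numerator   = (1)*(-0.474) = -0.474.
  denominator = (1)^2 + (0.332)^2 + (-0.474)^2 = 1.3349.
  rho(2) = -0.474 / 1.3349 = -0.3551.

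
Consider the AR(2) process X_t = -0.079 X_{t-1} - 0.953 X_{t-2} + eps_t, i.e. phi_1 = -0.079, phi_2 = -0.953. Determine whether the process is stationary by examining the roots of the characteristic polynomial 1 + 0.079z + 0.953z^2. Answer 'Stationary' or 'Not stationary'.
\text{Stationary}

The AR(p) characteristic polynomial is P(z) = 1 + 0.079z + 0.953z^2.
Stationarity requires all roots to lie outside the unit circle, i.e. |z| > 1 for every root.
Set 1 + (0.079) z + (0.953) z^2 = 0, i.e. a z^2 + b z + c = 0 with a = 0.953, b = 0.079, c = 1.
Discriminant D = b^2 - 4ac = (0.079)^2 - 4*(0.953)*1 = 0.006241 - (3.812) = -3.805759.
D < 0, so the roots are the complex-conjugate pair z = (-b +/- i sqrt(-D)) / (2a) = -0.0414 +/- 1.0235i.
For a conjugate pair |z|^2 = z * conj(z) = (product of roots) = c/a = 1/(0.953) = 1.049318, so |z| = sqrt(1.049318) = 1.0244 for both roots.
Moduli of all roots: 1.0244, 1.0244.
All moduli strictly greater than 1? Yes.
Verdict: Stationary.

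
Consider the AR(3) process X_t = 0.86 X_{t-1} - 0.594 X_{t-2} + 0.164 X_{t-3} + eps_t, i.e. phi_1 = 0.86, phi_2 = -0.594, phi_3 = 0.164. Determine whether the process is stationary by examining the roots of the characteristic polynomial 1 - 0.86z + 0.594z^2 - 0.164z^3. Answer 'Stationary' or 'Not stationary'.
\text{Stationary}

The AR(p) characteristic polynomial is P(z) = 1 - 0.86z + 0.594z^2 - 0.164z^3.
Stationarity requires all roots to lie outside the unit circle, i.e. |z| > 1 for every root.
Degree 3: look for a simple real root z0 first, then factor out (1 - z/z0) and solve the remaining quadratic.
Testing z0 = 2.5: P(2.5) = 1 + (-0.86)(2.5) + (0.594)(2.5)^2 + (-0.164)(2.5)^3
  = 1 + (-2.15) + (3.7125) + (-2.5625) = 0.  So z_0 = 2.5 is a root, |z_0| = 2.5.
Divide out the factor (1 - 0.4 z) = (1 - z/z0) (since 1/z0 = 0.4):
  P(z) = (1 - 0.4 z)(1 + (-0.46) z + (0.41) z^2)
  [check: z-coef -0.46 - (0.4) = -0.86; z^2-coef 0.41 - (0.4)(-0.46) = 0.594; z^3-coef -(0.4)(0.41) = -0.164.]
Remaining roots from the quadratic factor 1 + (-0.46) z + (0.41) z^2:
  Set 1 + (-0.46) z + (0.41) z^2 = 0, i.e. a z^2 + b z + c = 0 with a = 0.41, b = -0.46, c = 1.
  Discriminant D = b^2 - 4ac = (-0.46)^2 - 4*(0.41)*1 = 0.2116 - (1.64) = -1.4284.
  D < 0, so the roots are the complex-conjugate pair z = (-b +/- i sqrt(-D)) / (2a) = 0.561 +/- 1.4575i.
  For a conjugate pair |z|^2 = z * conj(z) = (product of roots) = c/a = 1/(0.41) = 2.439024, so |z| = sqrt(2.439024) = 1.5617 for both roots.
Moduli of all roots: 2.5000, 1.5617, 1.5617.
All moduli strictly greater than 1? Yes.
Verdict: Stationary.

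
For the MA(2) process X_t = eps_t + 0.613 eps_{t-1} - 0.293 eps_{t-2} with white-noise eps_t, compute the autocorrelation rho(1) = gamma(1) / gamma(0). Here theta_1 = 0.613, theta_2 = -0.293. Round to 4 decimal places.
\rho(1) = 0.2965

For an MA(q) process with theta_0 = 1, the autocovariance is
  gamma(k) = sigma^2 * sum_{i=0..q-k} theta_i * theta_{i+k},
and rho(k) = gamma(k) / gamma(0). Sigma^2 cancels.
  numerator   = (1)*(0.613) + (0.613)*(-0.293) = 0.433391.
  denominator = (1)^2 + (0.613)^2 + (-0.293)^2 = 1.461618.
  rho(1) = 0.433391 / 1.461618 = 0.2965.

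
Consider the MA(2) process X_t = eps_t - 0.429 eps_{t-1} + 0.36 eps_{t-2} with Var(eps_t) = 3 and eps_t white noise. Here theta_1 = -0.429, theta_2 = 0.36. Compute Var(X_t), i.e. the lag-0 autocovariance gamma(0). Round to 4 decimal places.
\gamma(0) = 3.9409

For an MA(q) process X_t = eps_t + sum_i theta_i eps_{t-i} with
Var(eps_t) = sigma^2, the variance is
  gamma(0) = sigma^2 * (1 + sum_i theta_i^2).
  sum_i theta_i^2 = (-0.429)^2 + (0.36)^2 = 0.184041 + 0.1296 = 0.313641.
  gamma(0) = 3 * (1 + 0.313641) = 3 * 1.313641 = 3.940923, which rounds to 3.9409.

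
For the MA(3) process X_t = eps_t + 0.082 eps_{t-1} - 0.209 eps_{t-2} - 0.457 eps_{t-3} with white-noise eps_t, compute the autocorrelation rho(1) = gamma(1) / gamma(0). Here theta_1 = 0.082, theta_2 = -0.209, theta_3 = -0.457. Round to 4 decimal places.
\rho(1) = 0.1274

For an MA(q) process with theta_0 = 1, the autocovariance is
  gamma(k) = sigma^2 * sum_{i=0..q-k} theta_i * theta_{i+k},
and rho(k) = gamma(k) / gamma(0). Sigma^2 cancels.
  numerator   = (1)*(0.082) + (0.082)*(-0.209) + (-0.209)*(-0.457) = 0.160375.
  denominator = (1)^2 + (0.082)^2 + (-0.209)^2 + (-0.457)^2 = 1.259254.
  rho(1) = 0.160375 / 1.259254 = 0.1274.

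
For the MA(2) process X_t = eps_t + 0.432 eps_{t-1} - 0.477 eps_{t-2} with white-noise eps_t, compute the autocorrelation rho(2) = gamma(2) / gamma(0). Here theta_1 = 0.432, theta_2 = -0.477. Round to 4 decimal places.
\rho(2) = -0.3373

For an MA(q) process with theta_0 = 1, the autocovariance is
  gamma(k) = sigma^2 * sum_{i=0..q-k} theta_i * theta_{i+k},
and rho(k) = gamma(k) / gamma(0). Sigma^2 cancels.
  numerator   = (1)*(-0.477) = -0.477.
  denominator = (1)^2 + (0.432)^2 + (-0.477)^2 = 1.414153.
  rho(2) = -0.477 / 1.414153 = -0.3373.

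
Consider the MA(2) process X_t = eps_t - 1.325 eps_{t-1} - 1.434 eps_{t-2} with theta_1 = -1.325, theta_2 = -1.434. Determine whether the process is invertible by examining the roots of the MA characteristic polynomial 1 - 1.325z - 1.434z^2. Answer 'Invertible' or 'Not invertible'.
\text{Not invertible}

The MA(q) characteristic polynomial is P(z) = 1 - 1.325z - 1.434z^2.
Invertibility requires all roots to lie outside the unit circle, i.e. |z| > 1 for every root.
Set 1 + (-1.325) z + (-1.434) z^2 = 0, i.e. a z^2 + b z + c = 0 with a = -1.434, b = -1.325, c = 1.
Discriminant D = b^2 - 4ac = (-1.325)^2 - 4*(-1.434)*1 = 1.755625 - (-5.736) = 7.491625.
D >= 0, so the roots are real: z = (-b +/- sqrt(D)) / (2a) = (1.325 +/- 2.737083) / (-2.868).
  z_1 = (1.325 + 2.737083) / (-2.868) = -1.4163,   |z_1| = 1.4163.
  z_2 = (1.325 - 2.737083) / (-2.868) = 0.4924,   |z_2| = 0.4924.
Moduli of all roots: 1.4163, 0.4924.
All moduli strictly greater than 1? No.
Verdict: Not invertible.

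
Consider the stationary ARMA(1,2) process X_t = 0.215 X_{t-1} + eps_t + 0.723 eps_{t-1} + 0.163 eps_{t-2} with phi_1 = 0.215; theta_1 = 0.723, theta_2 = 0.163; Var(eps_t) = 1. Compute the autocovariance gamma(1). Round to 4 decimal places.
\gamma(1) = 1.3100

Multiply the model equation by X_{t-k} and take expectations. With theta_0 = psi_0 = 1 and psi_j the MA(infinity) weights, this gives
  gamma(k) - sum_i phi_i gamma(k-i) = c_k,
  c_k = sigma^2 * sum_{j=k..q} theta_j psi_{j-k}   (c_k = 0 for k > q),
using gamma(-m) = gamma(m).
psi-weights needed (psi_j = theta_j + sum_i phi_i psi_{j-i}):
  psi_1 = theta_1 + phi_1 = 0.723 + (0.215) = 0.938
  psi_2 = theta_2 + phi_1 psi_1 = 0.163 + (0.215)(0.938) = 0.36467
Right-hand sides:
  c_0 = sigma^2 (1 + theta_1 psi_1 + theta_2 psi_2) = 1 * (1 + (0.723)(0.938) + (0.163)(0.36467)) = 1 * 1.737615 = 1.737615
  c_1 = sigma^2 (theta_1 + theta_2 psi_1) = 1 * (0.723 + (0.163)(0.938)) = 0.875894
  c_2 = sigma^2 theta_2 = 1 * (0.163) = 0.163
Equations for k = 0 and k = 1 (AR order 1):
  gamma(0) = phi_1 gamma(1) + c_0
  gamma(1) = phi_1 gamma(0) + c_1
Substituting the second into the first: gamma(0) (1 - phi_1^2) = c_0 + phi_1 c_1, so
  gamma(0) = (c_0 + phi_1 c_1) / (1 - phi_1^2) = (1.737615 + (0.215)(0.875894)) / (1 - (0.215)^2) = 1.925932 / 0.953775 = 2.019273.
  gamma(1) = phi_1 gamma(0) + c_1 = (0.215)(2.019273) + (0.875894) = 1.310038.
Therefore gamma(1) = 1.3100 (to 4 decimal places).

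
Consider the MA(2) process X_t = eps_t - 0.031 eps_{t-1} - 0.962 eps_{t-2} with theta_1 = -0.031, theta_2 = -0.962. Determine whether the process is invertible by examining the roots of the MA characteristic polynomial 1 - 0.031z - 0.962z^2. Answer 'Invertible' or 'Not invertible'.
\text{Invertible}

The MA(q) characteristic polynomial is P(z) = 1 - 0.031z - 0.962z^2.
Invertibility requires all roots to lie outside the unit circle, i.e. |z| > 1 for every root.
Set 1 + (-0.031) z + (-0.962) z^2 = 0, i.e. a z^2 + b z + c = 0 with a = -0.962, b = -0.031, c = 1.
Discriminant D = b^2 - 4ac = (-0.031)^2 - 4*(-0.962)*1 = 0.000961 - (-3.848) = 3.848961.
D >= 0, so the roots are real: z = (-b +/- sqrt(D)) / (2a) = (0.031 +/- 1.961877) / (-1.924).
  z_1 = (0.031 + 1.961877) / (-1.924) = -1.0358,   |z_1| = 1.0358.
  z_2 = (0.031 - 1.961877) / (-1.924) = 1.0036,   |z_2| = 1.0036.
Moduli of all roots: 1.0358, 1.0036.
All moduli strictly greater than 1? Yes.
Verdict: Invertible.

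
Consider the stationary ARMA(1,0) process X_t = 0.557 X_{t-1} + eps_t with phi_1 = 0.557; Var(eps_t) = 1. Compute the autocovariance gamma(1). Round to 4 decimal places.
\gamma(1) = 0.8075

Multiply the model equation by X_{t-k} and take expectations. With theta_0 = psi_0 = 1 and psi_j the MA(infinity) weights, this gives
  gamma(k) - sum_i phi_i gamma(k-i) = c_k,
  c_k = sigma^2 * sum_{j=k..q} theta_j psi_{j-k}   (c_k = 0 for k > q),
using gamma(-m) = gamma(m).
Pure AR (q = 0): c_0 = sigma^2 = 1, c_k = 0 for k >= 1.
Equations for k = 0 and k = 1 (AR order 1):
  gamma(0) = phi_1 gamma(1) + c_0
  gamma(1) = phi_1 gamma(0) + c_1
Substituting the second into the first: gamma(0) (1 - phi_1^2) = c_0 + phi_1 c_1, so
  gamma(0) = c_0 / (1 - phi_1^2) = 1 / (1 - (0.557)^2) = 1 / 0.689751 = 1.449799.
  gamma(1) = phi_1 gamma(0) = (0.557)(1.449799) = 0.807538.
Therefore gamma(1) = 0.8075 (to 4 decimal places).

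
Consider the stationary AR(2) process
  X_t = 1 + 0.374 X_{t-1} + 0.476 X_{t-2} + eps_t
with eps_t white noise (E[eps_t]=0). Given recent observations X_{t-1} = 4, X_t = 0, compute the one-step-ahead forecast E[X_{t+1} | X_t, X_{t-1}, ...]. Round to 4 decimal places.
E[X_{t+1} \mid \mathcal F_t] = 2.9040

For an AR(p) model X_t = c + sum_i phi_i X_{t-i} + eps_t, the
one-step-ahead conditional mean is
  E[X_{t+1} | X_t, ...] = c + sum_i phi_i X_{t+1-i}.
Substitute known values:
  E[X_{t+1} | ...] = 1 + (0.374) * (0) + (0.476) * (4)
                   = 2.9040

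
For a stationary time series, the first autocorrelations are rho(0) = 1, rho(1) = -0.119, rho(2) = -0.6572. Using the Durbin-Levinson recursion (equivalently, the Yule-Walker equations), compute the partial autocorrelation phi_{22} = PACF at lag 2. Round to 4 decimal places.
\phi_{22} = -0.6810

The PACF at lag k is phi_{kk}, the last component of the solution
to the Yule-Walker system G_k phi = r_k where
  (G_k)_{ij} = rho(|i - j|), (r_k)_i = rho(i), i,j = 1..k.
Equivalently, Durbin-Levinson gives phi_{kk} iteratively:
  phi_{11} = rho(1)
  phi_{kk} = [rho(k) - sum_{j=1..k-1} phi_{k-1,j} rho(k-j)]
            / [1 - sum_{j=1..k-1} phi_{k-1,j} rho(j)],
  phi_{k,j} = phi_{k-1,j} - phi_{kk} phi_{k-1,k-j},  j = 1..k-1.
Step k = 1:
  phi_11 = rho(1) = -0.119.
Step k = 2:
  phi_22 = [rho(2) - phi_11 rho(1)] / [1 - phi_11 rho(1)] = [-0.6572 - (-0.119)(-0.119)] / [1 - (-0.119)(-0.119)]
         = -0.671361 / 0.985839 = -0.681.
Therefore phi_{22} = -0.6810.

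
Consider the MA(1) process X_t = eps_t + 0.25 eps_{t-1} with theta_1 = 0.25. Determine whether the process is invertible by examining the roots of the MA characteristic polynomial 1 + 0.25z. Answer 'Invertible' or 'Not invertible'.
\text{Invertible}

The MA(q) characteristic polynomial is P(z) = 1 + 0.25z.
Invertibility requires all roots to lie outside the unit circle, i.e. |z| > 1 for every root.
This is linear in z: 1 + (0.25) z = 0  =>  z = -1/(0.25) = -4,  |z| = 4.
Moduli of all roots: 4.0000.
All moduli strictly greater than 1? Yes.
Verdict: Invertible.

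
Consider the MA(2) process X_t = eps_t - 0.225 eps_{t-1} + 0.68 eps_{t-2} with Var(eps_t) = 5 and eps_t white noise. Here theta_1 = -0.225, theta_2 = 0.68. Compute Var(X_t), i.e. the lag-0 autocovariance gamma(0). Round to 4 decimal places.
\gamma(0) = 7.5651

For an MA(q) process X_t = eps_t + sum_i theta_i eps_{t-i} with
Var(eps_t) = sigma^2, the variance is
  gamma(0) = sigma^2 * (1 + sum_i theta_i^2).
  sum_i theta_i^2 = (-0.225)^2 + (0.68)^2 = 0.050625 + 0.4624 = 0.513025.
  gamma(0) = 5 * (1 + 0.513025) = 5 * 1.513025 = 7.565125, which rounds to 7.5651.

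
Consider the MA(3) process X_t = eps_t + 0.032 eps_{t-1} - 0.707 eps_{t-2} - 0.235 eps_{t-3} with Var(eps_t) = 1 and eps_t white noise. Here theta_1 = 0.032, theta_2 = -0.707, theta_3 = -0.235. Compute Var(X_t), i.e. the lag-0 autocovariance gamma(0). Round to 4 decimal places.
\gamma(0) = 1.5561

For an MA(q) process X_t = eps_t + sum_i theta_i eps_{t-i} with
Var(eps_t) = sigma^2, the variance is
  gamma(0) = sigma^2 * (1 + sum_i theta_i^2).
  sum_i theta_i^2 = (0.032)^2 + (-0.707)^2 + (-0.235)^2 = 0.001024 + 0.499849 + 0.055225 = 0.556098.
  gamma(0) = 1 * (1 + 0.556098) = 1 * 1.556098 = 1.556098, which rounds to 1.5561.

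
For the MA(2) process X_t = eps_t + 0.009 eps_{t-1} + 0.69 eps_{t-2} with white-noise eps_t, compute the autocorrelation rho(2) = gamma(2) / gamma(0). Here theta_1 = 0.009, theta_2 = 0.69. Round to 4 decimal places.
\rho(2) = 0.4674

For an MA(q) process with theta_0 = 1, the autocovariance is
  gamma(k) = sigma^2 * sum_{i=0..q-k} theta_i * theta_{i+k},
and rho(k) = gamma(k) / gamma(0). Sigma^2 cancels.
  numerator   = (1)*(0.69) = 0.69.
  denominator = (1)^2 + (0.009)^2 + (0.69)^2 = 1.476181.
  rho(2) = 0.69 / 1.476181 = 0.4674.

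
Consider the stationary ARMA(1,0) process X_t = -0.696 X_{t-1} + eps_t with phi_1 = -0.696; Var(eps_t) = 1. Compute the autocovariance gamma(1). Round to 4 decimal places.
\gamma(1) = -1.3499

Multiply the model equation by X_{t-k} and take expectations. With theta_0 = psi_0 = 1 and psi_j the MA(infinity) weights, this gives
  gamma(k) - sum_i phi_i gamma(k-i) = c_k,
  c_k = sigma^2 * sum_{j=k..q} theta_j psi_{j-k}   (c_k = 0 for k > q),
using gamma(-m) = gamma(m).
Pure AR (q = 0): c_0 = sigma^2 = 1, c_k = 0 for k >= 1.
Equations for k = 0 and k = 1 (AR order 1):
  gamma(0) = phi_1 gamma(1) + c_0
  gamma(1) = phi_1 gamma(0) + c_1
Substituting the second into the first: gamma(0) (1 - phi_1^2) = c_0 + phi_1 c_1, so
  gamma(0) = c_0 / (1 - phi_1^2) = 1 / (1 - (-0.696)^2) = 1 / 0.515584 = 1.939548.
  gamma(1) = phi_1 gamma(0) = (-0.696)(1.939548) = -1.349926.
Therefore gamma(1) = -1.3499 (to 4 decimal places).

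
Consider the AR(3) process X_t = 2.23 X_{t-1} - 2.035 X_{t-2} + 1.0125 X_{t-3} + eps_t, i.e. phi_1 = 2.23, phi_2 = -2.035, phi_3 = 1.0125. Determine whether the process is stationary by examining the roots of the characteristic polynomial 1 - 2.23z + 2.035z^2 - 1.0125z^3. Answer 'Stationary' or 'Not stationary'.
\text{Not stationary}

The AR(p) characteristic polynomial is P(z) = 1 - 2.23z + 2.035z^2 - 1.0125z^3.
Stationarity requires all roots to lie outside the unit circle, i.e. |z| > 1 for every root.
Degree 3: look for a simple real root z0 first, then factor out (1 - z/z0) and solve the remaining quadratic.
Testing z0 = 0.8: P(0.8) = 1 + (-2.23)(0.8) + (2.035)(0.8)^2 + (-1.0125)(0.8)^3
  = 1 + (-1.784) + (1.3024) + (-0.5184) = 0.  So z_0 = 0.8 is a root, |z_0| = 0.8.
Divide out the factor (1 - 1.25 z) = (1 - z/z0) (since 1/z0 = 1.25):
  P(z) = (1 - 1.25 z)(1 + (-0.98) z + (0.81) z^2)
  [check: z-coef -0.98 - (1.25) = -2.23; z^2-coef 0.81 - (1.25)(-0.98) = 2.035; z^3-coef -(1.25)(0.81) = -1.0125.]
Remaining roots from the quadratic factor 1 + (-0.98) z + (0.81) z^2:
  Set 1 + (-0.98) z + (0.81) z^2 = 0, i.e. a z^2 + b z + c = 0 with a = 0.81, b = -0.98, c = 1.
  Discriminant D = b^2 - 4ac = (-0.98)^2 - 4*(0.81)*1 = 0.9604 - (3.24) = -2.2796.
  D < 0, so the roots are the complex-conjugate pair z = (-b +/- i sqrt(-D)) / (2a) = 0.6049 +/- 0.932i.
  For a conjugate pair |z|^2 = z * conj(z) = (product of roots) = c/a = 1/(0.81) = 1.234568, so |z| = sqrt(1.234568) = 1.1111 for both roots.
Moduli of all roots: 0.8000, 1.1111, 1.1111.
All moduli strictly greater than 1? No.
Verdict: Not stationary.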